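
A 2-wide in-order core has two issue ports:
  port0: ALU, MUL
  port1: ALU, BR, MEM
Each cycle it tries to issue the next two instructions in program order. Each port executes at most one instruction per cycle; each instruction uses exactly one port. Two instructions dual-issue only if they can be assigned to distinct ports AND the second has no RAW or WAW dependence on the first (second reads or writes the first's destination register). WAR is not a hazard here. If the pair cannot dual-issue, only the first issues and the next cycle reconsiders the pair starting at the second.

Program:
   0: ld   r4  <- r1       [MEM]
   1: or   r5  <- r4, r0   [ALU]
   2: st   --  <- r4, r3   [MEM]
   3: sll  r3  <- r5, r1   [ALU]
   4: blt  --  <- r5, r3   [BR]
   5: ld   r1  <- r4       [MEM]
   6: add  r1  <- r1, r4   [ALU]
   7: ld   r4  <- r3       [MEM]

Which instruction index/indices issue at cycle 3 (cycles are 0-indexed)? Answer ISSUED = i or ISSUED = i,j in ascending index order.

ISSUED = 4

c0: i0 ld  RAW r4
c1: i1&i2 or+st  2-wide
c2: i3 sll  RAW r3
c3: i4 blt  no-port BR/MEM
c4: i5 ld  RAW+WAW r1
c5: i6&i7 add+ld  2-wide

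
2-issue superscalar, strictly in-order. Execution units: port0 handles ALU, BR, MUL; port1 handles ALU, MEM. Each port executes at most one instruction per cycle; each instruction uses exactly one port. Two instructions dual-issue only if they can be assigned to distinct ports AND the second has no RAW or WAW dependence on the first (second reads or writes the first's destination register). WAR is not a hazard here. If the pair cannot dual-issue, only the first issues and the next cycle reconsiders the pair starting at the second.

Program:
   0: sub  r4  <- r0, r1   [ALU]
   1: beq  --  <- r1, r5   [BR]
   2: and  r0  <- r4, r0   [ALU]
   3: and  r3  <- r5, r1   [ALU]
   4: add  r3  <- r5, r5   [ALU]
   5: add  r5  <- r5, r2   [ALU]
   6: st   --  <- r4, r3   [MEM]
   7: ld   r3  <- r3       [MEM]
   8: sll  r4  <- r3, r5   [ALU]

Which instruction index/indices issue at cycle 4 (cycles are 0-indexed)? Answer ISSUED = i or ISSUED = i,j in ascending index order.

[0] i0&i1  sub.ALU+beq.BR  -- pair
[1] i2&i3  and.ALU+and.ALU  -- pair
[2] i4&i5  add.ALU+add.ALU  -- pair
[3] i6  st.MEM  -- no-port MEM/MEM
[4] i7  ld.MEM  -- RAW r3
[5] i8  sll.ALU  -- tail

ISSUED = 7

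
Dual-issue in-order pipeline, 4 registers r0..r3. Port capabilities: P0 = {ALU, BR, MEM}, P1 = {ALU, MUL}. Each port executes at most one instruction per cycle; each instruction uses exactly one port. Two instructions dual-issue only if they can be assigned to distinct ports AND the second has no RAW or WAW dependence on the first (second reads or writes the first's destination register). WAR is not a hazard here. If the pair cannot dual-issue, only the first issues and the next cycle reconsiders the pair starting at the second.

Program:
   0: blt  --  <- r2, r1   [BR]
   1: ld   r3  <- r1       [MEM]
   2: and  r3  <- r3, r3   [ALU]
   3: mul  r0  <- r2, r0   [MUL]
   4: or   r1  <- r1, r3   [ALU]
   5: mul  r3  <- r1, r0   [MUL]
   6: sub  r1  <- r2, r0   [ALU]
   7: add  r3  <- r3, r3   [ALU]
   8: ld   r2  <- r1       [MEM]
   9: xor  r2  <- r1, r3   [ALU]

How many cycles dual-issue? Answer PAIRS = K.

PAIRS = 3

t=0 i0:blt.BR ; no-port BR/MEM
t=1 i1:ld.MEM ; RAW+WAW r3
t=2 i2&i3:and.ALU;mul.MUL ; dual
t=3 i4:or.ALU ; RAW r1
t=4 i5&i6:mul.MUL;sub.ALU ; dual
t=5 i7&i8:add.ALU;ld.MEM ; dual
t=6 i9:xor.ALU ; tail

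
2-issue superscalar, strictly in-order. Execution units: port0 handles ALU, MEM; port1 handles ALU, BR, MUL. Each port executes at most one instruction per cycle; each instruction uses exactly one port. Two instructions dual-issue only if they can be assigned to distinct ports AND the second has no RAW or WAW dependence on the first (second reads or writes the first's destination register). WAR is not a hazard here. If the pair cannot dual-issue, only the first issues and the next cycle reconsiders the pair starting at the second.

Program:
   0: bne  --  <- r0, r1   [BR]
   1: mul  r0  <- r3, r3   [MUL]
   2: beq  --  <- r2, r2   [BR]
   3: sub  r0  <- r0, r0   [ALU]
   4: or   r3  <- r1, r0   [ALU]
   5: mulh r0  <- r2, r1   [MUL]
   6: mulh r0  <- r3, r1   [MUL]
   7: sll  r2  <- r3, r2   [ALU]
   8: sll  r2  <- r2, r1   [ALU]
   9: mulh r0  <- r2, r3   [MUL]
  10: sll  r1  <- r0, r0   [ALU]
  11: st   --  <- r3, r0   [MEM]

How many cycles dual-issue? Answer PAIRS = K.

PAIRS = 4

c0: i0 bne.BR  no-port BR/MUL
c1: i1 mul.MUL  no-port MUL/BR
c2: i2,i3 beq.BR sub.ALU  dual
c3: i4,i5 or.ALU mulh.MUL  dual
c4: i6,i7 mulh.MUL sll.ALU  dual
c5: i8 sll.ALU  RAW r2
c6: i9 mulh.MUL  RAW r0
c7: i10,i11 sll.ALU st.MEM  dual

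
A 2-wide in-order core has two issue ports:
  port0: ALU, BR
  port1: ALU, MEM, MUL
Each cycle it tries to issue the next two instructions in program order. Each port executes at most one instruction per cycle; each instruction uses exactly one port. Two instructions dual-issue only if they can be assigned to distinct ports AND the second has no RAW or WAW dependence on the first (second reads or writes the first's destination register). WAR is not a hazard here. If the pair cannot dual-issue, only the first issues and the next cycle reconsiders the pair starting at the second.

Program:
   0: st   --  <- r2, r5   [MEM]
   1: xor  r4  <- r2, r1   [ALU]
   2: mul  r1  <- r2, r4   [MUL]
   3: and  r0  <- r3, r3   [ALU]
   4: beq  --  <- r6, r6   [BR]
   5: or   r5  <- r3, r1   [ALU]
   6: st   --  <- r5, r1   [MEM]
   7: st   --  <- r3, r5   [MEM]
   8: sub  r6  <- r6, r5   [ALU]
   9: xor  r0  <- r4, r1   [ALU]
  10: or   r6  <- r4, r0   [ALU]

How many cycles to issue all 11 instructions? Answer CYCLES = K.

t=0 i0&i1:st;xor ; pair
t=1 i2&i3:mul;and ; pair
t=2 i4&i5:beq;or ; pair
t=3 i6:st ; no-port MEM/MEM
t=4 i7&i8:st;sub ; pair
t=5 i9:xor ; RAW r0
t=6 i10:or ; tail

CYCLES = 7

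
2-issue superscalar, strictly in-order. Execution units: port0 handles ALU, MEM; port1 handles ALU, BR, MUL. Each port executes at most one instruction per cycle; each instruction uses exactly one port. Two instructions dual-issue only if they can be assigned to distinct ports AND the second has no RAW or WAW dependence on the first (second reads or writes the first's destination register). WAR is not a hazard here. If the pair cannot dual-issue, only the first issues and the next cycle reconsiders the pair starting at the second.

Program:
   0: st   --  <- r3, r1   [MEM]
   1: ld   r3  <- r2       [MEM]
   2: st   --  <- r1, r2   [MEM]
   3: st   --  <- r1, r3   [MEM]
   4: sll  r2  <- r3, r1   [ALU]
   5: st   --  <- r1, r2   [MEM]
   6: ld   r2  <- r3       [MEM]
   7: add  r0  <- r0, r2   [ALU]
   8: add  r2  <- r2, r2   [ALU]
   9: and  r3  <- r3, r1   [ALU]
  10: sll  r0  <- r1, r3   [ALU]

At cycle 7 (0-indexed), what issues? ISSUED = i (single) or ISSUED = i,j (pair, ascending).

c0: i0 st.MEM  no-port MEM/MEM
c1: i1 ld.MEM  no-port MEM/MEM
c2: i2 st.MEM  no-port MEM/MEM
c3: i3&i4 st.MEM+sll.ALU  2-wide
c4: i5 st.MEM  no-port MEM/MEM
c5: i6 ld.MEM  RAW r2
c6: i7&i8 add.ALU+add.ALU  2-wide
c7: i9 and.ALU  RAW r3
c8: i10 sll.ALU  tail

ISSUED = 9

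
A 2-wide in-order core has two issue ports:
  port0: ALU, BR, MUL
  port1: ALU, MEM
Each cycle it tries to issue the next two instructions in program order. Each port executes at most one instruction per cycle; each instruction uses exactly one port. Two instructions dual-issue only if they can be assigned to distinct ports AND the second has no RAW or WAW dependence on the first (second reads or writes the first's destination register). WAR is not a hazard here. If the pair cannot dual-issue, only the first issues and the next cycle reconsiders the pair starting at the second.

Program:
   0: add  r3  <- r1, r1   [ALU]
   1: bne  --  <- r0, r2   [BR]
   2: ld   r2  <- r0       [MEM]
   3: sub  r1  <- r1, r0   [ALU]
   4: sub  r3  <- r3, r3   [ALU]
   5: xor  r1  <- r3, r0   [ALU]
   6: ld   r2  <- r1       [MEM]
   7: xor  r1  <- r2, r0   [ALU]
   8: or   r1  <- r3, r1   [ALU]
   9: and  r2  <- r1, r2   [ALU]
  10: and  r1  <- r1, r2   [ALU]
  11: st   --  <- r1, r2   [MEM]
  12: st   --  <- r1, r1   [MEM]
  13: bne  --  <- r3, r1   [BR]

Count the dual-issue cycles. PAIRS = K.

PAIRS = 3

#0 head=0: add.ALU+bne.BR i0+i1 dual
#1 head=2: ld.MEM+sub.ALU i2+i3 dual
#2 head=4: sub.ALU i4 RAW r3
#3 head=5: xor.ALU i5 RAW r1
#4 head=6: ld.MEM i6 RAW r2
#5 head=7: xor.ALU i7 RAW+WAW r1
#6 head=8: or.ALU i8 RAW r1
#7 head=9: and.ALU i9 RAW r2
#8 head=10: and.ALU i10 RAW r1
#9 head=11: st.MEM i11 no-port MEM/MEM
#10 head=12: st.MEM+bne.BR i12+i13 dual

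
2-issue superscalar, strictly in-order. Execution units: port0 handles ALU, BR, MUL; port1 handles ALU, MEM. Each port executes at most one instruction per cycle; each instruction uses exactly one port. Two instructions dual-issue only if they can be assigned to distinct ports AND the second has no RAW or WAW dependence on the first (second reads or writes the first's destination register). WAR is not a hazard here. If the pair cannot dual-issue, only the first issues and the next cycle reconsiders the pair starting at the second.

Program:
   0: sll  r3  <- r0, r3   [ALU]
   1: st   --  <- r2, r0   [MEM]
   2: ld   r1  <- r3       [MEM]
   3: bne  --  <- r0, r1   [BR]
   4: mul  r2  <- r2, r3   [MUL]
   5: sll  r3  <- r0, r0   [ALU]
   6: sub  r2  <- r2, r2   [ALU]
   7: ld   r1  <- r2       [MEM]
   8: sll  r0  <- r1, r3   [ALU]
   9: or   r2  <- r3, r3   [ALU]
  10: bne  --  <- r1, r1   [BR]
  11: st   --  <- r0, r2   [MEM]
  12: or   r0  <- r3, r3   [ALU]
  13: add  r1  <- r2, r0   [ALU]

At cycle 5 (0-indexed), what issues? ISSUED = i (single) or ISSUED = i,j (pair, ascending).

ISSUED = 7

#0 head=0: sll.ALU st.MEM i0+i1 2-wide
#1 head=2: ld.MEM i2 RAW r1
#2 head=3: bne.BR i3 no-port BR/MUL
#3 head=4: mul.MUL sll.ALU i4+i5 2-wide
#4 head=6: sub.ALU i6 RAW r2
#5 head=7: ld.MEM i7 RAW r1
#6 head=8: sll.ALU or.ALU i8+i9 2-wide
#7 head=10: bne.BR st.MEM i10+i11 2-wide
#8 head=12: or.ALU i12 RAW r0
#9 head=13: add.ALU i13 tail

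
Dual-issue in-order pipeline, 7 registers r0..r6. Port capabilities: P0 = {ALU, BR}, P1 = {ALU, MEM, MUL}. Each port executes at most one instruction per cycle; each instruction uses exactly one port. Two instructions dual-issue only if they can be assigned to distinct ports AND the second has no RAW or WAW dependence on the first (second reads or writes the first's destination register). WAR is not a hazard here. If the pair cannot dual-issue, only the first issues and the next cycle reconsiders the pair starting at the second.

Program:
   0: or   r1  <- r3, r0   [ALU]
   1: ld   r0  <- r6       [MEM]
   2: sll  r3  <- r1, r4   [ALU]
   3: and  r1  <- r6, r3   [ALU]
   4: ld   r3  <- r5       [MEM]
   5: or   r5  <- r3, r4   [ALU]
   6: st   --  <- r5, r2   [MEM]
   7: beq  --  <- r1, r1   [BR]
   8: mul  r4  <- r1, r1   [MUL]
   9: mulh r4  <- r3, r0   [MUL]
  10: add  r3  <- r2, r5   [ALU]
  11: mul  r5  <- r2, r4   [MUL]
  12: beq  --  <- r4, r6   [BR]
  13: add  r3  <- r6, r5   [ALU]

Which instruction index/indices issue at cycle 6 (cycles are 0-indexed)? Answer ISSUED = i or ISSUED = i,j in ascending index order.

0. or.ALU/ld.MEM @i0&i1  | dual
1. sll.ALU @i2  | RAW r3
2. and.ALU/ld.MEM @i3&i4  | dual
3. or.ALU @i5  | RAW r5
4. st.MEM/beq.BR @i6&i7  | dual
5. mul.MUL @i8  | no-port MUL/MUL
6. mulh.MUL/add.ALU @i9&i10  | dual
7. mul.MUL/beq.BR @i11&i12  | dual
8. add.ALU @i13  | tail

ISSUED = 9,10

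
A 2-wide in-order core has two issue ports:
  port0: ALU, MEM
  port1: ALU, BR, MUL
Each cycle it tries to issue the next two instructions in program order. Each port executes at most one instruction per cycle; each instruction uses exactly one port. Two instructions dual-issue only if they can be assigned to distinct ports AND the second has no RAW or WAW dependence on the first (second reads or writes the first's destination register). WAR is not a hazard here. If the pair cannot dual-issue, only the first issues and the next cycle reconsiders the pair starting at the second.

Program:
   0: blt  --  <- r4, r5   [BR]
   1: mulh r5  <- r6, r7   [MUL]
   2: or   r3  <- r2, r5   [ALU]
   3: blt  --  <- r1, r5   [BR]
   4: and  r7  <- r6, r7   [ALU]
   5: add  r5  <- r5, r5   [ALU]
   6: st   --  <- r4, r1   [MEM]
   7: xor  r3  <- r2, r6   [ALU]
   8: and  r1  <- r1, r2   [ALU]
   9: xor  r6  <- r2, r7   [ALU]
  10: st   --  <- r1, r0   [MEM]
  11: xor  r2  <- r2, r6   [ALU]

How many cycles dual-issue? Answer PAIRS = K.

PAIRS = 5

0. blt.BR @i0  | no-port BR/MUL
1. mulh.MUL @i1  | RAW r5
2. or.ALU;blt.BR @i2/i3  | 2-wide
3. and.ALU;add.ALU @i4/i5  | 2-wide
4. st.MEM;xor.ALU @i6/i7  | 2-wide
5. and.ALU;xor.ALU @i8/i9  | 2-wide
6. st.MEM;xor.ALU @i10/i11  | 2-wide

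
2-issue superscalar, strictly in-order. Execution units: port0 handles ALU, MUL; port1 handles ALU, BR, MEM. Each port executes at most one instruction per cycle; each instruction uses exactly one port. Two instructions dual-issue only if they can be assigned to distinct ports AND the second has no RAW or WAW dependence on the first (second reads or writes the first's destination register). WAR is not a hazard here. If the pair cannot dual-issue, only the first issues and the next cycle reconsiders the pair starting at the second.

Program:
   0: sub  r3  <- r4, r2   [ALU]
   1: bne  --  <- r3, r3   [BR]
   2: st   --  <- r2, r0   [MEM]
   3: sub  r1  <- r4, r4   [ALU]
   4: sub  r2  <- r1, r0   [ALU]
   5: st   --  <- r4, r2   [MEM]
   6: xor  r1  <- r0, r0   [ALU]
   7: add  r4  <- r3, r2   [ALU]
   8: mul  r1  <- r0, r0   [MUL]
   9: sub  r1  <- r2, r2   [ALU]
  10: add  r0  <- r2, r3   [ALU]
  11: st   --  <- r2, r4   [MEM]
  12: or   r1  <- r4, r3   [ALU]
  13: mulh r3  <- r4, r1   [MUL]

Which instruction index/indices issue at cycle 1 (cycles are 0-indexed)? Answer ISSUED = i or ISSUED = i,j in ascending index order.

#0 head=0: sub.ALU i0 RAW r3
#1 head=1: bne.BR i1 no-port BR/MEM
#2 head=2: st.MEM+sub.ALU i2,i3 2-wide
#3 head=4: sub.ALU i4 RAW r2
#4 head=5: st.MEM+xor.ALU i5,i6 2-wide
#5 head=7: add.ALU+mul.MUL i7,i8 2-wide
#6 head=9: sub.ALU+add.ALU i9,i10 2-wide
#7 head=11: st.MEM+or.ALU i11,i12 2-wide
#8 head=13: mulh.MUL i13 tail

ISSUED = 1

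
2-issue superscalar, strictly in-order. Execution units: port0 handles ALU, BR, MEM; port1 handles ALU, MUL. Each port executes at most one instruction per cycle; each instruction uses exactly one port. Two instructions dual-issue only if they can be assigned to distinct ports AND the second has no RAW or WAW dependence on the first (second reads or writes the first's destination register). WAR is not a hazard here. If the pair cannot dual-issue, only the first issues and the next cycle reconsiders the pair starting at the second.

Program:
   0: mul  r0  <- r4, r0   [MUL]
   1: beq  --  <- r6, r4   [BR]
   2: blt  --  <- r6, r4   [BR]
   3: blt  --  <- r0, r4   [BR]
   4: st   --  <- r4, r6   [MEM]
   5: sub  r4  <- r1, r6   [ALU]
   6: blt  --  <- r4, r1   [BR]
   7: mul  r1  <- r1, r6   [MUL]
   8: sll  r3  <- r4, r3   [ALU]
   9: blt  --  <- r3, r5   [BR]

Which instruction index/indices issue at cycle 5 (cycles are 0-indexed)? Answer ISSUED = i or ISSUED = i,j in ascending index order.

t=0 i0/i1:mul.MUL/beq.BR ; pair
t=1 i2:blt.BR ; no-port BR/BR
t=2 i3:blt.BR ; no-port BR/MEM
t=3 i4/i5:st.MEM/sub.ALU ; pair
t=4 i6/i7:blt.BR/mul.MUL ; pair
t=5 i8:sll.ALU ; RAW r3
t=6 i9:blt.BR ; tail

ISSUED = 8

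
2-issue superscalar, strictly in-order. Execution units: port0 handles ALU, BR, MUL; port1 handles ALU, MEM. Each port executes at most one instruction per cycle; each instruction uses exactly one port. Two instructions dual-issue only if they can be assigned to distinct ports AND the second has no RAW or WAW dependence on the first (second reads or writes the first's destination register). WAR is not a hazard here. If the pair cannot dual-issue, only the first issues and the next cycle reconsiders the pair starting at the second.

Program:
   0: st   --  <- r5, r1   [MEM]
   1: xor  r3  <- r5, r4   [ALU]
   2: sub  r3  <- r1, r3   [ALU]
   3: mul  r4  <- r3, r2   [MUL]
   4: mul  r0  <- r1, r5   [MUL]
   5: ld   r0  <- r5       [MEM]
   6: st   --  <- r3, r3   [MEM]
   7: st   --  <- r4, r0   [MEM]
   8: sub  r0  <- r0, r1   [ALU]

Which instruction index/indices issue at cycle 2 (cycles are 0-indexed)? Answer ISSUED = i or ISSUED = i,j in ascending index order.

  cy0 -> i0&i1 (st/xor) 2-wide
  cy1 -> i2 (sub) RAW r3
  cy2 -> i3 (mul) no-port MUL/MUL
  cy3 -> i4 (mul) WAW r0
  cy4 -> i5 (ld) no-port MEM/MEM
  cy5 -> i6 (st) no-port MEM/MEM
  cy6 -> i7&i8 (st/sub) 2-wide

ISSUED = 3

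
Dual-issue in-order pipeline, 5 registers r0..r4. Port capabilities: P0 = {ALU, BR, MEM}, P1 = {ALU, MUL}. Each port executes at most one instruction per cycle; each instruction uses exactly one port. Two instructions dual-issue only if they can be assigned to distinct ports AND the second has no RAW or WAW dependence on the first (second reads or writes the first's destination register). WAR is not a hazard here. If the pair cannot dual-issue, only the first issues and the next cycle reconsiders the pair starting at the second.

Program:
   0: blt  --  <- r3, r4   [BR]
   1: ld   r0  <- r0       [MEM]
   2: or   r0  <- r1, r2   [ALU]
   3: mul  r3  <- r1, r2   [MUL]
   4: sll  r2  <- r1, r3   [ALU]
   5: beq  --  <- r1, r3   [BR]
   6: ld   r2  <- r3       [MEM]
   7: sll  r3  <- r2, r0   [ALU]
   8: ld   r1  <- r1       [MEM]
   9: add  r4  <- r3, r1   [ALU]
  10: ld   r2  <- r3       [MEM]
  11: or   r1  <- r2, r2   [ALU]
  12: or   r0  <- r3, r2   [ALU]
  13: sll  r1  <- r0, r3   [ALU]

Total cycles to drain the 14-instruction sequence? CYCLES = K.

CYCLES = 9

[0] i0  blt.BR  -- no-port BR/MEM
[1] i1  ld.MEM  -- WAW r0
[2] i2/i3  or.ALU+mul.MUL  -- dual
[3] i4/i5  sll.ALU+beq.BR  -- dual
[4] i6  ld.MEM  -- RAW r2
[5] i7/i8  sll.ALU+ld.MEM  -- dual
[6] i9/i10  add.ALU+ld.MEM  -- dual
[7] i11/i12  or.ALU+or.ALU  -- dual
[8] i13  sll.ALU  -- tail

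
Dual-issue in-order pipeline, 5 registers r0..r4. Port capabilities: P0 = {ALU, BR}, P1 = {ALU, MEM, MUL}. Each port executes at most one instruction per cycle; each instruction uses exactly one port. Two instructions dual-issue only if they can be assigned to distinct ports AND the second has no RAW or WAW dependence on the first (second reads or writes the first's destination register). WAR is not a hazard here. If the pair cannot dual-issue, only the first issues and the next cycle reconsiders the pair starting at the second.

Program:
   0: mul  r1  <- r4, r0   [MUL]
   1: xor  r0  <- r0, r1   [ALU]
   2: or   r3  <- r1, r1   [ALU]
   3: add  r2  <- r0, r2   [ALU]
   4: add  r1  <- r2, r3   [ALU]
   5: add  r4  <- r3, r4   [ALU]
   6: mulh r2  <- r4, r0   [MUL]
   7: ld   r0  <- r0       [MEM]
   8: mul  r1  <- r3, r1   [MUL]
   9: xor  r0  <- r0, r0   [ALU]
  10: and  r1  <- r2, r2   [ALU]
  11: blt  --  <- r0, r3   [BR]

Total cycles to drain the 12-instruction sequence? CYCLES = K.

CYCLES = 8

  cy0 -> i0 (mul.MUL) RAW r1
  cy1 -> i1/i2 (xor.ALU+or.ALU) pair
  cy2 -> i3 (add.ALU) RAW r2
  cy3 -> i4/i5 (add.ALU+add.ALU) pair
  cy4 -> i6 (mulh.MUL) no-port MUL/MEM
  cy5 -> i7 (ld.MEM) no-port MEM/MUL
  cy6 -> i8/i9 (mul.MUL+xor.ALU) pair
  cy7 -> i10/i11 (and.ALU+blt.BR) pair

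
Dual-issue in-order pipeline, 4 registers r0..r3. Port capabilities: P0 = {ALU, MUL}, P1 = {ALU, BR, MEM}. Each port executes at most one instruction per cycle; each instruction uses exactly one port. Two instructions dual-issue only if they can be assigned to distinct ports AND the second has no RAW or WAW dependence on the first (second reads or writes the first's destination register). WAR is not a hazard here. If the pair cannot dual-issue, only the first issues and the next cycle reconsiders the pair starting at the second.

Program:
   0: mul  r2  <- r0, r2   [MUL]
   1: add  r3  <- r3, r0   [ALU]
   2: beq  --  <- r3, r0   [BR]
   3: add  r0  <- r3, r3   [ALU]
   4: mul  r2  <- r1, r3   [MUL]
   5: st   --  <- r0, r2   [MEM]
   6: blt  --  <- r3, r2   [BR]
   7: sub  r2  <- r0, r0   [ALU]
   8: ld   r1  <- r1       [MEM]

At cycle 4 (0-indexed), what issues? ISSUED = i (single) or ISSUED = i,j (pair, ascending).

  cy0 -> i0+i1 (mul.MUL+add.ALU) pair
  cy1 -> i2+i3 (beq.BR+add.ALU) pair
  cy2 -> i4 (mul.MUL) RAW r2
  cy3 -> i5 (st.MEM) no-port MEM/BR
  cy4 -> i6+i7 (blt.BR+sub.ALU) pair
  cy5 -> i8 (ld.MEM) tail

ISSUED = 6,7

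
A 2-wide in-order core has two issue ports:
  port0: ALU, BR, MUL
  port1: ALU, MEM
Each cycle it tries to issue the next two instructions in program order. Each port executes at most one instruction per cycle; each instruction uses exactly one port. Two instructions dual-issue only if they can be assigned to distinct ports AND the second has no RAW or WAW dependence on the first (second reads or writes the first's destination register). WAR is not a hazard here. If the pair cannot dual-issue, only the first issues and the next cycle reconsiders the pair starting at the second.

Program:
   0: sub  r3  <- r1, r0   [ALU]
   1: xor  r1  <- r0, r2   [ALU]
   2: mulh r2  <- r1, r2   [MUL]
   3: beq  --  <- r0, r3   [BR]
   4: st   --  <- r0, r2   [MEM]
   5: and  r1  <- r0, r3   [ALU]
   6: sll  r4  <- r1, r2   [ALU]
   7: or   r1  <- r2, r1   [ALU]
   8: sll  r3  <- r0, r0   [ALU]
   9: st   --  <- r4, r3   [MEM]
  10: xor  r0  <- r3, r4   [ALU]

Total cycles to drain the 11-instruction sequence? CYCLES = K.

0. sub.ALU;xor.ALU @i0/i1  | dual
1. mulh.MUL @i2  | no-port MUL/BR
2. beq.BR;st.MEM @i3/i4  | dual
3. and.ALU @i5  | RAW r1
4. sll.ALU;or.ALU @i6/i7  | dual
5. sll.ALU @i8  | RAW r3
6. st.MEM;xor.ALU @i9/i10  | dual

CYCLES = 7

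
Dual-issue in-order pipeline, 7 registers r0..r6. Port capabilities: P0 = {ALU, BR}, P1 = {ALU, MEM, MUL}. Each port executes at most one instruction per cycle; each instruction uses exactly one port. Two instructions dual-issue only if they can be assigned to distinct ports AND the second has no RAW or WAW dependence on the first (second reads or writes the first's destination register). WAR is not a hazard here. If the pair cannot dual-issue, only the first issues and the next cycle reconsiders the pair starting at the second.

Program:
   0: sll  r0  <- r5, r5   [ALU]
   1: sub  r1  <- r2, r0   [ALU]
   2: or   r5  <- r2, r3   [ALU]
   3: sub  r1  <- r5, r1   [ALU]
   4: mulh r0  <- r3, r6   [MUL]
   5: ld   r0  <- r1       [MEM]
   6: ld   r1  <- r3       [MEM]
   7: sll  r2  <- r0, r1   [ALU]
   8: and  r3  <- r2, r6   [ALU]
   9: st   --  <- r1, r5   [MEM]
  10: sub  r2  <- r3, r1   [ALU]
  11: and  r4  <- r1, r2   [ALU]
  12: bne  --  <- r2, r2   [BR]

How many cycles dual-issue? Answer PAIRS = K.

PAIRS = 4

t=0 i0:sll.ALU ; RAW r0
t=1 i1+i2:sub.ALU or.ALU ; 2-wide
t=2 i3+i4:sub.ALU mulh.MUL ; 2-wide
t=3 i5:ld.MEM ; no-port MEM/MEM
t=4 i6:ld.MEM ; RAW r1
t=5 i7:sll.ALU ; RAW r2
t=6 i8+i9:and.ALU st.MEM ; 2-wide
t=7 i10:sub.ALU ; RAW r2
t=8 i11+i12:and.ALU bne.BR ; 2-wide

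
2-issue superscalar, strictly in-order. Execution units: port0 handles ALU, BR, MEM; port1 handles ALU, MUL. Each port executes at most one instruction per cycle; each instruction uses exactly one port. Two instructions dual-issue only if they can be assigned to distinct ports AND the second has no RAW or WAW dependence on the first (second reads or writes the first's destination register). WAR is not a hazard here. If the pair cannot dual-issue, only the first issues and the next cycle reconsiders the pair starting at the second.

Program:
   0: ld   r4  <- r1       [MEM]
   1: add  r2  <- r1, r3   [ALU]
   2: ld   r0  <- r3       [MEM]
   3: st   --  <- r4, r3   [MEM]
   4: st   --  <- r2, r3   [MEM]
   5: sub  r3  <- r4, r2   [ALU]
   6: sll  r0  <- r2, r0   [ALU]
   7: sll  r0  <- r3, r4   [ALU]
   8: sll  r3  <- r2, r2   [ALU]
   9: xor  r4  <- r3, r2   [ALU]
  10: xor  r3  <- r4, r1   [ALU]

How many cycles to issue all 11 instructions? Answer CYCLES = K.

CYCLES = 8

#0 head=0: ld.MEM add.ALU i0/i1 2-wide
#1 head=2: ld.MEM i2 no-port MEM/MEM
#2 head=3: st.MEM i3 no-port MEM/MEM
#3 head=4: st.MEM sub.ALU i4/i5 2-wide
#4 head=6: sll.ALU i6 WAW r0
#5 head=7: sll.ALU sll.ALU i7/i8 2-wide
#6 head=9: xor.ALU i9 RAW r4
#7 head=10: xor.ALU i10 tail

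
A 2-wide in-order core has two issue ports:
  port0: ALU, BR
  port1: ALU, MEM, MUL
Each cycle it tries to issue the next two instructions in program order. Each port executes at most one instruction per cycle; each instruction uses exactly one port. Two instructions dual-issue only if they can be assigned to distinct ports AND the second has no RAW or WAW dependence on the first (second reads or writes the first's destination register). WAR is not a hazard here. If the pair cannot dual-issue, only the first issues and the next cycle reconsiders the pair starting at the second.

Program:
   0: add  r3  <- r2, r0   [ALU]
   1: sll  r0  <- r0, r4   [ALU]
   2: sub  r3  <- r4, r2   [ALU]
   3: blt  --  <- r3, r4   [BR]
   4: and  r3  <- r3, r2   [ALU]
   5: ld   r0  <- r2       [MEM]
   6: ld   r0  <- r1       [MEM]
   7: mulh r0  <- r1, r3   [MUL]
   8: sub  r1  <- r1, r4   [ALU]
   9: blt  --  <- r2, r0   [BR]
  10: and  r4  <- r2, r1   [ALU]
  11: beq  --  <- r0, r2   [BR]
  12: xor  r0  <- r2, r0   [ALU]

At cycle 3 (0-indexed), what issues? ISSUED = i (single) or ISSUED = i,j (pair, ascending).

ISSUED = 5

t=0 i0&i1:add;sll ; 2-wide
t=1 i2:sub ; RAW r3
t=2 i3&i4:blt;and ; 2-wide
t=3 i5:ld ; no-port MEM/MEM
t=4 i6:ld ; no-port MEM/MUL
t=5 i7&i8:mulh;sub ; 2-wide
t=6 i9&i10:blt;and ; 2-wide
t=7 i11&i12:beq;xor ; 2-wide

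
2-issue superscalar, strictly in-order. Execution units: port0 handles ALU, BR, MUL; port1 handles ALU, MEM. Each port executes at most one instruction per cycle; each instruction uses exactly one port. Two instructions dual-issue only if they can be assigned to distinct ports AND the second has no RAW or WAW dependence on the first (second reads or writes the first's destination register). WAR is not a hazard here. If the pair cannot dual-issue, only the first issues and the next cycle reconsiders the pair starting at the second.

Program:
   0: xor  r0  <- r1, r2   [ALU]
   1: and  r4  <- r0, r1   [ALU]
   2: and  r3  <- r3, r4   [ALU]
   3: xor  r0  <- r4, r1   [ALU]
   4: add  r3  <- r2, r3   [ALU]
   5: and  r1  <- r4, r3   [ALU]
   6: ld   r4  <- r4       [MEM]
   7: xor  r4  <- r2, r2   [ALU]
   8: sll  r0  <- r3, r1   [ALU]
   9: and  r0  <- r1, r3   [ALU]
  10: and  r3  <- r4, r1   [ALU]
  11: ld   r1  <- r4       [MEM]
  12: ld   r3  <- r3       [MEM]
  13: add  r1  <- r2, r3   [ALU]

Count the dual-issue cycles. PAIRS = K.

#0 head=0: xor i0 RAW r0
#1 head=1: and i1 RAW r4
#2 head=2: and xor i2&i3 dual
#3 head=4: add i4 RAW r3
#4 head=5: and ld i5&i6 dual
#5 head=7: xor sll i7&i8 dual
#6 head=9: and and i9&i10 dual
#7 head=11: ld i11 no-port MEM/MEM
#8 head=12: ld i12 RAW r3
#9 head=13: add i13 tail

PAIRS = 4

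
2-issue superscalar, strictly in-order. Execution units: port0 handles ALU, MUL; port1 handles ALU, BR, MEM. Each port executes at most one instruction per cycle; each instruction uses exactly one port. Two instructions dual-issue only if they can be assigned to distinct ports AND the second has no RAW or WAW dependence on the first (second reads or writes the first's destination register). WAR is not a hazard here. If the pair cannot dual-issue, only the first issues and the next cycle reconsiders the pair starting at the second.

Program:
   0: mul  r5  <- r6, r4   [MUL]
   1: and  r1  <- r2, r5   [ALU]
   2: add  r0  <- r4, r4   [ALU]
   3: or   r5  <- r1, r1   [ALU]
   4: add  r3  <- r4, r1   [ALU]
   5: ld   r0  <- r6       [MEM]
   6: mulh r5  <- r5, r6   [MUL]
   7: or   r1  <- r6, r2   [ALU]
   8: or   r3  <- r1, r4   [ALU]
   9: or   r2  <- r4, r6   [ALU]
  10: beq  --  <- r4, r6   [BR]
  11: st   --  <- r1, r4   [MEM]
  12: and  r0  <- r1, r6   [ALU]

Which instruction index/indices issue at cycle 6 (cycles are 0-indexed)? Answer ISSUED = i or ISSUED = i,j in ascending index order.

  cy0 -> i0 (mul) RAW r5
  cy1 -> i1+i2 (and;add) 2-wide
  cy2 -> i3+i4 (or;add) 2-wide
  cy3 -> i5+i6 (ld;mulh) 2-wide
  cy4 -> i7 (or) RAW r1
  cy5 -> i8+i9 (or;or) 2-wide
  cy6 -> i10 (beq) no-port BR/MEM
  cy7 -> i11+i12 (st;and) 2-wide

ISSUED = 10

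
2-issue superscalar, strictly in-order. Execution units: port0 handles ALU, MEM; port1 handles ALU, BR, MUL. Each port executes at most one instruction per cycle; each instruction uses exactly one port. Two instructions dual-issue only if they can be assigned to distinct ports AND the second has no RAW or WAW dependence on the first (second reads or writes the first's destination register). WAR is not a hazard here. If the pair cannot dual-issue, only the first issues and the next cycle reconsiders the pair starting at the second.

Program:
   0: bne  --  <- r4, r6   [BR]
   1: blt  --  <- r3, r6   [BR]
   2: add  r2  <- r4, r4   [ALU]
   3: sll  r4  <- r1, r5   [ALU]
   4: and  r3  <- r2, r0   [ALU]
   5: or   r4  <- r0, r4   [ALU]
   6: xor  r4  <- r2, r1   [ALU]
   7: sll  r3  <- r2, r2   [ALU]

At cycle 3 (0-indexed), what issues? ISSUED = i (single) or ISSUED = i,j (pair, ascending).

[0] i0  bne  -- no-port BR/BR
[1] i1&i2  blt+add  -- 2-wide
[2] i3&i4  sll+and  -- 2-wide
[3] i5  or  -- WAW r4
[4] i6&i7  xor+sll  -- 2-wide

ISSUED = 5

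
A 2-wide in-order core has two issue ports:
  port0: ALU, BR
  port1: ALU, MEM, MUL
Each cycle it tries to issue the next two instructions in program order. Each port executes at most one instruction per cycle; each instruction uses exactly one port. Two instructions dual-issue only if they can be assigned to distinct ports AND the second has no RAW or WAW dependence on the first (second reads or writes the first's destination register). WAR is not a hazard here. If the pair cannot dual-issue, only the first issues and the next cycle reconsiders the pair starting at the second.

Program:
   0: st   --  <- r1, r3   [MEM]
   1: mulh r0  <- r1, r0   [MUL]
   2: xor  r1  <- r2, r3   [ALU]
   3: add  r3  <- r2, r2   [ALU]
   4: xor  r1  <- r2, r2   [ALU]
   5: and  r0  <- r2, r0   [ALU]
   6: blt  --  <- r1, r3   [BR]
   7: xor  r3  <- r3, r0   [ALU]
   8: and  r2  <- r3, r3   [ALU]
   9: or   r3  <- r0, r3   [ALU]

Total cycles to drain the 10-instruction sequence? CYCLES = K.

t=0 i0:st ; no-port MEM/MUL
t=1 i1&i2:mulh xor ; pair
t=2 i3&i4:add xor ; pair
t=3 i5&i6:and blt ; pair
t=4 i7:xor ; RAW r3
t=5 i8&i9:and or ; pair

CYCLES = 6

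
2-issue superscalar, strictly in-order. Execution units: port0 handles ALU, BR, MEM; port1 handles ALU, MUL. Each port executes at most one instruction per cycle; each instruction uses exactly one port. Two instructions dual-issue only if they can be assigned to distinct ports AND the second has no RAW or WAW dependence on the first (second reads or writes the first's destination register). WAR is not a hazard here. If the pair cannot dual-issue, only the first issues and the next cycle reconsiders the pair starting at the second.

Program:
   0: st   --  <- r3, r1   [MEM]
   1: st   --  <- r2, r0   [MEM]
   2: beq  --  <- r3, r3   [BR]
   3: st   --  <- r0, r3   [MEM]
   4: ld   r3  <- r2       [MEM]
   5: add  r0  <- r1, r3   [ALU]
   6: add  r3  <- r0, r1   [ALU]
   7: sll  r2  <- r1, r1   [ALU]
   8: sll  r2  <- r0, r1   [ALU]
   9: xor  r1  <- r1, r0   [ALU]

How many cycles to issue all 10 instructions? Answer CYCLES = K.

CYCLES = 8

  cy0 -> i0 (st) no-port MEM/MEM
  cy1 -> i1 (st) no-port MEM/BR
  cy2 -> i2 (beq) no-port BR/MEM
  cy3 -> i3 (st) no-port MEM/MEM
  cy4 -> i4 (ld) RAW r3
  cy5 -> i5 (add) RAW r0
  cy6 -> i6&i7 (add;sll) 2-wide
  cy7 -> i8&i9 (sll;xor) 2-wide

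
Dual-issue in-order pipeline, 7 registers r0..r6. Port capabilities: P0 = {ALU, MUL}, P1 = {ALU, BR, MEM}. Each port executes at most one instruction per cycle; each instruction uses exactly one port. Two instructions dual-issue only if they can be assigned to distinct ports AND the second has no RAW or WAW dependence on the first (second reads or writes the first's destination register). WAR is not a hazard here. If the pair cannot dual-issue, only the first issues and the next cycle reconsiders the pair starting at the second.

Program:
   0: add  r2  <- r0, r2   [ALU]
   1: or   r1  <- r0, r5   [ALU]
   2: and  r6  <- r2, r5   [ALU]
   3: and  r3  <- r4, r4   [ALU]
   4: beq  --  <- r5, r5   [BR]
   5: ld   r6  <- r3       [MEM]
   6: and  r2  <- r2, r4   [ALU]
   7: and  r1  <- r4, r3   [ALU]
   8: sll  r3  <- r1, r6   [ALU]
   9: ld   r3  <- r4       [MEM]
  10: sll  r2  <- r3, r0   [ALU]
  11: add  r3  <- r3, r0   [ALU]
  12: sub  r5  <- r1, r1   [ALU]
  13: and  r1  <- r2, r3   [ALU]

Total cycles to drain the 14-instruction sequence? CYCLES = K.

c0: i0,i1 add.ALU+or.ALU  pair
c1: i2,i3 and.ALU+and.ALU  pair
c2: i4 beq.BR  no-port BR/MEM
c3: i5,i6 ld.MEM+and.ALU  pair
c4: i7 and.ALU  RAW r1
c5: i8 sll.ALU  WAW r3
c6: i9 ld.MEM  RAW r3
c7: i10,i11 sll.ALU+add.ALU  pair
c8: i12,i13 sub.ALU+and.ALU  pair

CYCLES = 9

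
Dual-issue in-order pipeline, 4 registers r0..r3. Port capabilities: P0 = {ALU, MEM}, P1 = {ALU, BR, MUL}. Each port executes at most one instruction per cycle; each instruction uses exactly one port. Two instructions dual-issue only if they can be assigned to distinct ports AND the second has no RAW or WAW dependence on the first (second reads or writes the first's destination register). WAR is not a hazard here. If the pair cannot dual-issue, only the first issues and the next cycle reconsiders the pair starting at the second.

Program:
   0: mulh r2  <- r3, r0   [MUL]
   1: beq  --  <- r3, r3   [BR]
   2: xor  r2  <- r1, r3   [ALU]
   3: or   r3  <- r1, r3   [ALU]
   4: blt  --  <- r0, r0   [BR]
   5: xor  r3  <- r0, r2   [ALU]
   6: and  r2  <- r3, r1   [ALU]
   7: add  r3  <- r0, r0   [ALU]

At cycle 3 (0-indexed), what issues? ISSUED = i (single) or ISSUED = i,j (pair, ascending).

ISSUED = 5

0. mulh @i0  | no-port MUL/BR
1. beq xor @i1,i2  | dual
2. or blt @i3,i4  | dual
3. xor @i5  | RAW r3
4. and add @i6,i7  | dual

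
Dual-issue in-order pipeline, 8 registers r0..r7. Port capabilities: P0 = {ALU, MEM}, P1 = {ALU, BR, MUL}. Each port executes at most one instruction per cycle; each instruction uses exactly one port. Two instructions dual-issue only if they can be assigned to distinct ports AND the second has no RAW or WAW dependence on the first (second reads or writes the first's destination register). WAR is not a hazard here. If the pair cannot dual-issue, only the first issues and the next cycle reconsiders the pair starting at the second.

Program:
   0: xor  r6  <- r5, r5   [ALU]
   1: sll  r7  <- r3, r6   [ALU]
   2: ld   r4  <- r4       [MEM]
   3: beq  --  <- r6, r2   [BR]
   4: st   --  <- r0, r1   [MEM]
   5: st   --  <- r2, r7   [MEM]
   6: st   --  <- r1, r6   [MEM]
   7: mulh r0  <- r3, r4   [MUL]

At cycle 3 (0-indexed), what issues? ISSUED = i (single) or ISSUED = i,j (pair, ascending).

ISSUED = 5

#0 head=0: xor.ALU i0 RAW r6
#1 head=1: sll.ALU/ld.MEM i1,i2 dual
#2 head=3: beq.BR/st.MEM i3,i4 dual
#3 head=5: st.MEM i5 no-port MEM/MEM
#4 head=6: st.MEM/mulh.MUL i6,i7 dual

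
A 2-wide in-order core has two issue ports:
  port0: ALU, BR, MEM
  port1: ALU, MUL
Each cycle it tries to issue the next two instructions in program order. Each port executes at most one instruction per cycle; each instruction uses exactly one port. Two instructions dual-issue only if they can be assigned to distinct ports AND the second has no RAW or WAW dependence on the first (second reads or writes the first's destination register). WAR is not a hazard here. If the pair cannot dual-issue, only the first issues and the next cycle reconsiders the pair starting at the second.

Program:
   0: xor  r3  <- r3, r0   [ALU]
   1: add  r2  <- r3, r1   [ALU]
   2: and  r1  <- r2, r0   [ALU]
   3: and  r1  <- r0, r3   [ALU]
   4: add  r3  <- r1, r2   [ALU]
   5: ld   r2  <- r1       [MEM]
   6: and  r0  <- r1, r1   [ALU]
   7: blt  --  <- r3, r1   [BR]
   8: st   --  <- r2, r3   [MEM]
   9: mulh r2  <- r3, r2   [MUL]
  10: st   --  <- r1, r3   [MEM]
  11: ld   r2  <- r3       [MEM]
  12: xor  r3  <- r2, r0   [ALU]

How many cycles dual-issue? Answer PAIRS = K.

PAIRS = 3

  cy0 -> i0 (xor.ALU) RAW r3
  cy1 -> i1 (add.ALU) RAW r2
  cy2 -> i2 (and.ALU) WAW r1
  cy3 -> i3 (and.ALU) RAW r1
  cy4 -> i4,i5 (add.ALU+ld.MEM) pair
  cy5 -> i6,i7 (and.ALU+blt.BR) pair
  cy6 -> i8,i9 (st.MEM+mulh.MUL) pair
  cy7 -> i10 (st.MEM) no-port MEM/MEM
  cy8 -> i11 (ld.MEM) RAW r2
  cy9 -> i12 (xor.ALU) tail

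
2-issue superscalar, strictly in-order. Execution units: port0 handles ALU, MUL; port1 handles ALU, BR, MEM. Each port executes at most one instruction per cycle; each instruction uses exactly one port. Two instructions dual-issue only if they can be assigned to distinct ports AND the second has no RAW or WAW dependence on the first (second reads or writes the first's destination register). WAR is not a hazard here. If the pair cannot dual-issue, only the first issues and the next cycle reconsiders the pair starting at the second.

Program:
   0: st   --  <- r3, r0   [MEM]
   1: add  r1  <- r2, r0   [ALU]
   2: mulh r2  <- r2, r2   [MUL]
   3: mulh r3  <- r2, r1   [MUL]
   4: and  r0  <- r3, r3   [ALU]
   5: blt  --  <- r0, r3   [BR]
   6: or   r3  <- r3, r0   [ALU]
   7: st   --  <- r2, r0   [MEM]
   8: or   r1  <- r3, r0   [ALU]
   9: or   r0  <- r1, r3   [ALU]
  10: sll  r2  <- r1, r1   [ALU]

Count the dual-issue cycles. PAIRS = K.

PAIRS = 4

[0] i0&i1  st.MEM+add.ALU  -- pair
[1] i2  mulh.MUL  -- no-port MUL/MUL
[2] i3  mulh.MUL  -- RAW r3
[3] i4  and.ALU  -- RAW r0
[4] i5&i6  blt.BR+or.ALU  -- pair
[5] i7&i8  st.MEM+or.ALU  -- pair
[6] i9&i10  or.ALU+sll.ALU  -- pair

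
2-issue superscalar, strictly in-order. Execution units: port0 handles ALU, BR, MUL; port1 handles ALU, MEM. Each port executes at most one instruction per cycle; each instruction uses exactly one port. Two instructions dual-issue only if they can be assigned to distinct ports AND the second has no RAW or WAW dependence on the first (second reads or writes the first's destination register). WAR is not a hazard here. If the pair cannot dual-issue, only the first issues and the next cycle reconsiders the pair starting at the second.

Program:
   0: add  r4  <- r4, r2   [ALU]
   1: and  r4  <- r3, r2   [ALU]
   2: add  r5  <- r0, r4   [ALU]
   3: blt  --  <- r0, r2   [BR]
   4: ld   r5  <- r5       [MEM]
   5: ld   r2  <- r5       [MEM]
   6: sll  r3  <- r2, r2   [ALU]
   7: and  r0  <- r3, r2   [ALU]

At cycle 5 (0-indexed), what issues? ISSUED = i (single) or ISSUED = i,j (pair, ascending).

ISSUED = 6

#0 head=0: add i0 WAW r4
#1 head=1: and i1 RAW r4
#2 head=2: add;blt i2+i3 dual
#3 head=4: ld i4 no-port MEM/MEM
#4 head=5: ld i5 RAW r2
#5 head=6: sll i6 RAW r3
#6 head=7: and i7 tail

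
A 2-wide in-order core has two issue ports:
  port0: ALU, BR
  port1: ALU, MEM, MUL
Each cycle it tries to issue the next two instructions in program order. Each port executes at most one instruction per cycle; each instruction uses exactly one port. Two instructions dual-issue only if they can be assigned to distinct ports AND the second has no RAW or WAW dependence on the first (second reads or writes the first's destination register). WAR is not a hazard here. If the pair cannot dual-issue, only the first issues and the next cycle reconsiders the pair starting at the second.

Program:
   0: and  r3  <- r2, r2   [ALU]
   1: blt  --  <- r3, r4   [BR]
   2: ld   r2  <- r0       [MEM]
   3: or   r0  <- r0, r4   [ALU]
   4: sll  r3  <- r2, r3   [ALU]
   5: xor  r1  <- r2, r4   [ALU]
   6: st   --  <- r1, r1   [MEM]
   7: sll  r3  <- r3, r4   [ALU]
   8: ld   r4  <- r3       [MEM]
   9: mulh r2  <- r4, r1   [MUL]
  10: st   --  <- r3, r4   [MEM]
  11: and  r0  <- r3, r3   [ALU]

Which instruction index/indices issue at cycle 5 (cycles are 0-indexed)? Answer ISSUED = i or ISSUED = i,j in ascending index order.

[0] i0  and  -- RAW r3
[1] i1,i2  blt/ld  -- pair
[2] i3,i4  or/sll  -- pair
[3] i5  xor  -- RAW r1
[4] i6,i7  st/sll  -- pair
[5] i8  ld  -- no-port MEM/MUL
[6] i9  mulh  -- no-port MUL/MEM
[7] i10,i11  st/and  -- pair

ISSUED = 8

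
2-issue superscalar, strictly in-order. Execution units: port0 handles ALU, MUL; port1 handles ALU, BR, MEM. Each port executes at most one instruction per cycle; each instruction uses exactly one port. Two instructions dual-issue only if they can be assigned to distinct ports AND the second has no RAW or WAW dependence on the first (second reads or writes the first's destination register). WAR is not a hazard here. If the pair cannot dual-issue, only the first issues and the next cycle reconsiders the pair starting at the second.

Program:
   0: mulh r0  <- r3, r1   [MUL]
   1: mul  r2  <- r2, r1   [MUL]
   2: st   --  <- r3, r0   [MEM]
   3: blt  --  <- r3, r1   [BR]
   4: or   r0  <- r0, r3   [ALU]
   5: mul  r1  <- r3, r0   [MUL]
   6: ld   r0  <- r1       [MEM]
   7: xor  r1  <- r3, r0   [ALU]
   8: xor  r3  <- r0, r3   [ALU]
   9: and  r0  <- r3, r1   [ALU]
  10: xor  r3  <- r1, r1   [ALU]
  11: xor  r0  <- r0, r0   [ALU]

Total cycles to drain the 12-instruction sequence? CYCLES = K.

CYCLES = 8

[0] i0  mulh  -- no-port MUL/MUL
[1] i1/i2  mul;st  -- dual
[2] i3/i4  blt;or  -- dual
[3] i5  mul  -- RAW r1
[4] i6  ld  -- RAW r0
[5] i7/i8  xor;xor  -- dual
[6] i9/i10  and;xor  -- dual
[7] i11  xor  -- tail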